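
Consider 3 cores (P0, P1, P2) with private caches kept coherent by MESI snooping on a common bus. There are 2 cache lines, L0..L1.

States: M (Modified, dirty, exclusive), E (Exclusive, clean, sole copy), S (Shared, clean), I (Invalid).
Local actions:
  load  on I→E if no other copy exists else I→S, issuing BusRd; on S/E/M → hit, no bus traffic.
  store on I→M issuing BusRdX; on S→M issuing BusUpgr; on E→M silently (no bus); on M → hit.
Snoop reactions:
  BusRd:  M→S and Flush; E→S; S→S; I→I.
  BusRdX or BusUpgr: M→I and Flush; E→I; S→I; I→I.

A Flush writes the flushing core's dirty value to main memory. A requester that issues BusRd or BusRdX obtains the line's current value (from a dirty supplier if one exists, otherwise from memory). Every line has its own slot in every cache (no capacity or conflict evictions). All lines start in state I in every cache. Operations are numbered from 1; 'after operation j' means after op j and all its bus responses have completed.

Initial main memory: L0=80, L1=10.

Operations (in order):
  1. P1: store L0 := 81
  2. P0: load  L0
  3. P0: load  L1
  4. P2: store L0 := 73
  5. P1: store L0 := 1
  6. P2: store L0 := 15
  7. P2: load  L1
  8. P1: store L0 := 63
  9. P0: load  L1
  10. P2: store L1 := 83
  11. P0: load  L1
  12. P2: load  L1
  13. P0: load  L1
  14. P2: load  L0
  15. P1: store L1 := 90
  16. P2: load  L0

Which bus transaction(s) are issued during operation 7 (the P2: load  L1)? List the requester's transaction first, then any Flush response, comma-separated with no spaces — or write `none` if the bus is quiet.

bus = BusRd

step 1: P1: store L0 := 81  ⟶  IMI  (L0)  txn=BusRdX  M[L0]=80
step 2: P0: load  L0  ⟶  SSI  (L0)  txn=BusRd+Flush  M[L0]=81
step 3: P0: load  L1  ⟶  EII  (L1)  txn=BusRd  M[L1]=10
step 4: P2: store L0 := 73  ⟶  IIM  (L0)  txn=BusRdX  M[L0]=81
step 5: P1: store L0 := 1  ⟶  IMI  (L0)  txn=BusRdX+Flush  M[L0]=73
step 6: P2: store L0 := 15  ⟶  IIM  (L0)  txn=BusRdX+Flush  M[L0]=1
step 7: P2: load  L1  ⟶  SIS  (L1)  txn=BusRd  M[L1]=10
step 8: P1: store L0 := 63  ⟶  IMI  (L0)  txn=BusRdX+Flush  M[L0]=15
step 9: P0: load  L1  ⟶  SIS  (L1)  txn=∅  M[L1]=10
step 10: P2: store L1 := 83  ⟶  IIM  (L1)  txn=BusUpgr  M[L1]=10
step 11: P0: load  L1  ⟶  SIS  (L1)  txn=BusRd+Flush  M[L1]=83
step 12: P2: load  L1  ⟶  SIS  (L1)  txn=∅  M[L1]=83
step 13: P0: load  L1  ⟶  SIS  (L1)  txn=∅  M[L1]=83
step 14: P2: load  L0  ⟶  ISS  (L0)  txn=BusRd+Flush  M[L0]=63
step 15: P1: store L1 := 90  ⟶  IMI  (L1)  txn=BusRdX  M[L1]=83
step 16: P2: load  L0  ⟶  ISS  (L0)  txn=∅  M[L0]=63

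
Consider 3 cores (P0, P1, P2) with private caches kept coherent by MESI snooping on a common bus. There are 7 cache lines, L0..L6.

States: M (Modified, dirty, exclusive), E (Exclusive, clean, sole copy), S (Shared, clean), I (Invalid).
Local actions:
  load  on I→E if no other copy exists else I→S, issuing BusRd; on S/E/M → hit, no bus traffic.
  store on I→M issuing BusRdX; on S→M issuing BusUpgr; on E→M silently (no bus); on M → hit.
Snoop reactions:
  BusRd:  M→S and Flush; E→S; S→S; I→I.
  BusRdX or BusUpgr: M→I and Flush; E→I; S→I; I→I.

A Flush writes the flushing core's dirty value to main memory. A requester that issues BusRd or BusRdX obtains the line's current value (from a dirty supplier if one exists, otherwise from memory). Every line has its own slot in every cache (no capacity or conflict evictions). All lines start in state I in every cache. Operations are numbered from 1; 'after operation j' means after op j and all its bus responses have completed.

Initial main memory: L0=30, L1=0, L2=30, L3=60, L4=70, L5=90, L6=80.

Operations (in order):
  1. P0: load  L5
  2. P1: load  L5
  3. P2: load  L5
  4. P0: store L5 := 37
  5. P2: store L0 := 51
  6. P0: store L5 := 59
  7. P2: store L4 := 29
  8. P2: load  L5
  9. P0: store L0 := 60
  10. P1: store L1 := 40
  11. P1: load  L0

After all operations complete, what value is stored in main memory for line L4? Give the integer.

memory[L4] = 70

[1] P0: load  L5 | P0:E(90), P1:I, P2:I | bus: BusRd
[2] P1: load  L5 | P0:S(90), P1:S(90), P2:I | bus: BusRd
[3] P2: load  L5 | P0:S(90), P1:S(90), P2:S(90) | bus: BusRd
[4] P0: store L5 := 37 | P0:M(37), P1:I, P2:I | bus: BusUpgr
[5] P2: store L0 := 51 | P0:I, P1:I, P2:M(51) | bus: BusRdX
[6] P0: store L5 := 59 | P0:M(59), P1:I, P2:I | bus: none
[7] P2: store L4 := 29 | P0:I, P1:I, P2:M(29) | bus: BusRdX
[8] P2: load  L5 | P0:S(59), P1:I, P2:S(59) | bus: BusRd,Flush
[9] P0: store L0 := 60 | P0:M(60), P1:I, P2:I | bus: BusRdX,Flush
[10] P1: store L1 := 40 | P0:I, P1:M(40), P2:I | bus: BusRdX
[11] P1: load  L0 | P0:S(60), P1:S(60), P2:I | bus: BusRd,Flush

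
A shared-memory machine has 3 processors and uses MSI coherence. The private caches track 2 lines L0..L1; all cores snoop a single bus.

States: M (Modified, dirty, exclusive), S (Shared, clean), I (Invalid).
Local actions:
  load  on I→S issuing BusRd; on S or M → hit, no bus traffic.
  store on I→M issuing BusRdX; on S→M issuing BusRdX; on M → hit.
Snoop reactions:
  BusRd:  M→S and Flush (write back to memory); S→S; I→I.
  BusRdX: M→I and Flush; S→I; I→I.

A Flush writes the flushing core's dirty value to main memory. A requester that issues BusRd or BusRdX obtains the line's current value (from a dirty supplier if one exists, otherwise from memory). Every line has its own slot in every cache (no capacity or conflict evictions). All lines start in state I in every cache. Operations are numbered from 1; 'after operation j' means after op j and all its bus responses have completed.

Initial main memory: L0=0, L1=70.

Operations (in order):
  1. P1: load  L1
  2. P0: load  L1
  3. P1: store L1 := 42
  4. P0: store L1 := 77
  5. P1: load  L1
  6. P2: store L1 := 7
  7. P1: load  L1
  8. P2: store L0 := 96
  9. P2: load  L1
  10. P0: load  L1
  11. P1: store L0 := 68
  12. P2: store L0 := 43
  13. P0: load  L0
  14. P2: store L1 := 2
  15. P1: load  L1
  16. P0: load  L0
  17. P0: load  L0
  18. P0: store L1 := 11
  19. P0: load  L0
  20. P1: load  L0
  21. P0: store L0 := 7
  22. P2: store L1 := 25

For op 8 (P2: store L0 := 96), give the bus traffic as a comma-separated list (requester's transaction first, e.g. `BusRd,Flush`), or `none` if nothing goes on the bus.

bus = BusRdX

1. P1: load  L1  bus=[BusRd]  L1: P0=I P1=S P2=I  mem[L1]=70
2. P0: load  L1  bus=[BusRd]  L1: P0=S P1=S P2=I  mem[L1]=70
3. P1: store L1 := 42  bus=[BusRdX]  L1: P0=I P1=M P2=I  mem[L1]=70
4. P0: store L1 := 77  bus=[BusRdX,Flush]  L1: P0=M P1=I P2=I  mem[L1]=42
5. P1: load  L1  bus=[BusRd,Flush]  L1: P0=S P1=S P2=I  mem[L1]=77
6. P2: store L1 := 7  bus=[BusRdX]  L1: P0=I P1=I P2=M  mem[L1]=77
7. P1: load  L1  bus=[BusRd,Flush]  L1: P0=I P1=S P2=S  mem[L1]=7
8. P2: store L0 := 96  bus=[BusRdX]  L0: P0=I P1=I P2=M  mem[L0]=0
9. P2: load  L1  bus=[-]  L1: P0=I P1=S P2=S  mem[L1]=7
10. P0: load  L1  bus=[BusRd]  L1: P0=S P1=S P2=S  mem[L1]=7
11. P1: store L0 := 68  bus=[BusRdX,Flush]  L0: P0=I P1=M P2=I  mem[L0]=96
12. P2: store L0 := 43  bus=[BusRdX,Flush]  L0: P0=I P1=I P2=M  mem[L0]=68
13. P0: load  L0  bus=[BusRd,Flush]  L0: P0=S P1=I P2=S  mem[L0]=43
14. P2: store L1 := 2  bus=[BusRdX]  L1: P0=I P1=I P2=M  mem[L1]=7
15. P1: load  L1  bus=[BusRd,Flush]  L1: P0=I P1=S P2=S  mem[L1]=2
16. P0: load  L0  bus=[-]  L0: P0=S P1=I P2=S  mem[L0]=43
17. P0: load  L0  bus=[-]  L0: P0=S P1=I P2=S  mem[L0]=43
18. P0: store L1 := 11  bus=[BusRdX]  L1: P0=M P1=I P2=I  mem[L1]=2
19. P0: load  L0  bus=[-]  L0: P0=S P1=I P2=S  mem[L0]=43
20. P1: load  L0  bus=[BusRd]  L0: P0=S P1=S P2=S  mem[L0]=43
21. P0: store L0 := 7  bus=[BusRdX]  L0: P0=M P1=I P2=I  mem[L0]=43
22. P2: store L1 := 25  bus=[BusRdX,Flush]  L1: P0=I P1=I P2=M  mem[L1]=11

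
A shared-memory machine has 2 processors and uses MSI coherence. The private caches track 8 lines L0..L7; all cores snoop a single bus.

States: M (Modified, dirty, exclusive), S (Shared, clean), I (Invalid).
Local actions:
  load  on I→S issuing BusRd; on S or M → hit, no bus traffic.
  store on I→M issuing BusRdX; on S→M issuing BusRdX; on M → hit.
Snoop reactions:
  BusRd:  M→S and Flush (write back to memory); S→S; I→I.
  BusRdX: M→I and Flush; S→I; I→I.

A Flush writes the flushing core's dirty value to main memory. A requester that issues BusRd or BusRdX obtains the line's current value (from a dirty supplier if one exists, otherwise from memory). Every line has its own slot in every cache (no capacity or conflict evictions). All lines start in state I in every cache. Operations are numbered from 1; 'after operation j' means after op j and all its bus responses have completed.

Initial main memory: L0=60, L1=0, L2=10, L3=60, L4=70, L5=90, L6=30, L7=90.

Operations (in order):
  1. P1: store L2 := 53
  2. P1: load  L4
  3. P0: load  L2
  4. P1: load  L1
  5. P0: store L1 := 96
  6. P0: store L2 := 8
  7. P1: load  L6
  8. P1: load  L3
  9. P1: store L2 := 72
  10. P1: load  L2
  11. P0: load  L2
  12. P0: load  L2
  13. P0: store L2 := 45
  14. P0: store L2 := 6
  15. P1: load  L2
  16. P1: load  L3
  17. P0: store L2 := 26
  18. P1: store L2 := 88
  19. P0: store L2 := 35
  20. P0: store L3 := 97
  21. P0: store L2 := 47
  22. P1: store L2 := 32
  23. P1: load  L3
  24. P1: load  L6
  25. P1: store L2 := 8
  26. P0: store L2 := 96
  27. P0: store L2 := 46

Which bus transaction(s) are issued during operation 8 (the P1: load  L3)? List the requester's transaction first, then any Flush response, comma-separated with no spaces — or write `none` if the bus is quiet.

[1] P1: store L2 := 53 | P0:I, P1:M(53) | bus: BusRdX
[2] P1: load  L4 | P0:I, P1:S(70) | bus: BusRd
[3] P0: load  L2 | P0:S(53), P1:S(53) | bus: BusRd,Flush
[4] P1: load  L1 | P0:I, P1:S(0) | bus: BusRd
[5] P0: store L1 := 96 | P0:M(96), P1:I | bus: BusRdX
[6] P0: store L2 := 8 | P0:M(8), P1:I | bus: BusRdX
[7] P1: load  L6 | P0:I, P1:S(30) | bus: BusRd
[8] P1: load  L3 | P0:I, P1:S(60) | bus: BusRd
[9] P1: store L2 := 72 | P0:I, P1:M(72) | bus: BusRdX,Flush
[10] P1: load  L2 | P0:I, P1:M(72) | bus: none
[11] P0: load  L2 | P0:S(72), P1:S(72) | bus: BusRd,Flush
[12] P0: load  L2 | P0:S(72), P1:S(72) | bus: none
[13] P0: store L2 := 45 | P0:M(45), P1:I | bus: BusRdX
[14] P0: store L2 := 6 | P0:M(6), P1:I | bus: none
[15] P1: load  L2 | P0:S(6), P1:S(6) | bus: BusRd,Flush
[16] P1: load  L3 | P0:I, P1:S(60) | bus: none
[17] P0: store L2 := 26 | P0:M(26), P1:I | bus: BusRdX
[18] P1: store L2 := 88 | P0:I, P1:M(88) | bus: BusRdX,Flush
[19] P0: store L2 := 35 | P0:M(35), P1:I | bus: BusRdX,Flush
[20] P0: store L3 := 97 | P0:M(97), P1:I | bus: BusRdX
[21] P0: store L2 := 47 | P0:M(47), P1:I | bus: none
[22] P1: store L2 := 32 | P0:I, P1:M(32) | bus: BusRdX,Flush
[23] P1: load  L3 | P0:S(97), P1:S(97) | bus: BusRd,Flush
[24] P1: load  L6 | P0:I, P1:S(30) | bus: none
[25] P1: store L2 := 8 | P0:I, P1:M(8) | bus: none
[26] P0: store L2 := 96 | P0:M(96), P1:I | bus: BusRdX,Flush
[27] P0: store L2 := 46 | P0:M(46), P1:I | bus: none

bus = BusRd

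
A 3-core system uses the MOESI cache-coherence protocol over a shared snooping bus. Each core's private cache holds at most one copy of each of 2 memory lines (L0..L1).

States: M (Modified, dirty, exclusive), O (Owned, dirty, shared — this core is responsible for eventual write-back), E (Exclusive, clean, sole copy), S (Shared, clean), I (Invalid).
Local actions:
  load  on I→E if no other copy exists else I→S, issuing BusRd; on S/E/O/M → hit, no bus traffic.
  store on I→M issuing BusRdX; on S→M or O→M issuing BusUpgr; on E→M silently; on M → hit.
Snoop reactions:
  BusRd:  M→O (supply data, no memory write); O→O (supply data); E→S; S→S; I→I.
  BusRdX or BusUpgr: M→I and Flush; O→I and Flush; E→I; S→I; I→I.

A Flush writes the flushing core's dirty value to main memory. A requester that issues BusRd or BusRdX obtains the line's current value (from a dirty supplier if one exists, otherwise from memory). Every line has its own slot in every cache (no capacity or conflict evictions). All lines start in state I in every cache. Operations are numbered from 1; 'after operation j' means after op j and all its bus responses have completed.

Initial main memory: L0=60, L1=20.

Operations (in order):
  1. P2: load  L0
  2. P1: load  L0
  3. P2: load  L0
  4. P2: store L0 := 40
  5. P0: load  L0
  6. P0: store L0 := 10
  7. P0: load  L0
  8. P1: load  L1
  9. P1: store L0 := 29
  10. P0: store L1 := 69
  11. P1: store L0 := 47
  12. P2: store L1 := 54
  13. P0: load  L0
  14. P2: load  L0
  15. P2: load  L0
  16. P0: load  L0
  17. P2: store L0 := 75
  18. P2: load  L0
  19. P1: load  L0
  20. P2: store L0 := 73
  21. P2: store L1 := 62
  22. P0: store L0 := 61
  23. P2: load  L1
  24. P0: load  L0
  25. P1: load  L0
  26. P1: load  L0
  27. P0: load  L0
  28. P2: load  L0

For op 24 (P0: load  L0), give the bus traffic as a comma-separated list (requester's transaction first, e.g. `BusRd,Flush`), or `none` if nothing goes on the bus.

step 1: P2: load  L0  ⟶  IIE  (L0)  txn=BusRd  M[L0]=60
step 2: P1: load  L0  ⟶  ISS  (L0)  txn=BusRd  M[L0]=60
step 3: P2: load  L0  ⟶  ISS  (L0)  txn=∅  M[L0]=60
step 4: P2: store L0 := 40  ⟶  IIM  (L0)  txn=BusUpgr  M[L0]=60
step 5: P0: load  L0  ⟶  SIO  (L0)  txn=BusRd  M[L0]=60
step 6: P0: store L0 := 10  ⟶  MII  (L0)  txn=BusUpgr+Flush  M[L0]=40
step 7: P0: load  L0  ⟶  MII  (L0)  txn=∅  M[L0]=40
step 8: P1: load  L1  ⟶  IEI  (L1)  txn=BusRd  M[L1]=20
step 9: P1: store L0 := 29  ⟶  IMI  (L0)  txn=BusRdX+Flush  M[L0]=10
step 10: P0: store L1 := 69  ⟶  MII  (L1)  txn=BusRdX  M[L1]=20
step 11: P1: store L0 := 47  ⟶  IMI  (L0)  txn=∅  M[L0]=10
step 12: P2: store L1 := 54  ⟶  IIM  (L1)  txn=BusRdX+Flush  M[L1]=69
step 13: P0: load  L0  ⟶  SOI  (L0)  txn=BusRd  M[L0]=10
step 14: P2: load  L0  ⟶  SOS  (L0)  txn=BusRd  M[L0]=10
step 15: P2: load  L0  ⟶  SOS  (L0)  txn=∅  M[L0]=10
step 16: P0: load  L0  ⟶  SOS  (L0)  txn=∅  M[L0]=10
step 17: P2: store L0 := 75  ⟶  IIM  (L0)  txn=BusUpgr+Flush  M[L0]=47
step 18: P2: load  L0  ⟶  IIM  (L0)  txn=∅  M[L0]=47
step 19: P1: load  L0  ⟶  ISO  (L0)  txn=BusRd  M[L0]=47
step 20: P2: store L0 := 73  ⟶  IIM  (L0)  txn=BusUpgr  M[L0]=47
step 21: P2: store L1 := 62  ⟶  IIM  (L1)  txn=∅  M[L1]=69
step 22: P0: store L0 := 61  ⟶  MII  (L0)  txn=BusRdX+Flush  M[L0]=73
step 23: P2: load  L1  ⟶  IIM  (L1)  txn=∅  M[L1]=69
step 24: P0: load  L0  ⟶  MII  (L0)  txn=∅  M[L0]=73
step 25: P1: load  L0  ⟶  OSI  (L0)  txn=BusRd  M[L0]=73
step 26: P1: load  L0  ⟶  OSI  (L0)  txn=∅  M[L0]=73
step 27: P0: load  L0  ⟶  OSI  (L0)  txn=∅  M[L0]=73
step 28: P2: load  L0  ⟶  OSS  (L0)  txn=BusRd  M[L0]=73

bus = none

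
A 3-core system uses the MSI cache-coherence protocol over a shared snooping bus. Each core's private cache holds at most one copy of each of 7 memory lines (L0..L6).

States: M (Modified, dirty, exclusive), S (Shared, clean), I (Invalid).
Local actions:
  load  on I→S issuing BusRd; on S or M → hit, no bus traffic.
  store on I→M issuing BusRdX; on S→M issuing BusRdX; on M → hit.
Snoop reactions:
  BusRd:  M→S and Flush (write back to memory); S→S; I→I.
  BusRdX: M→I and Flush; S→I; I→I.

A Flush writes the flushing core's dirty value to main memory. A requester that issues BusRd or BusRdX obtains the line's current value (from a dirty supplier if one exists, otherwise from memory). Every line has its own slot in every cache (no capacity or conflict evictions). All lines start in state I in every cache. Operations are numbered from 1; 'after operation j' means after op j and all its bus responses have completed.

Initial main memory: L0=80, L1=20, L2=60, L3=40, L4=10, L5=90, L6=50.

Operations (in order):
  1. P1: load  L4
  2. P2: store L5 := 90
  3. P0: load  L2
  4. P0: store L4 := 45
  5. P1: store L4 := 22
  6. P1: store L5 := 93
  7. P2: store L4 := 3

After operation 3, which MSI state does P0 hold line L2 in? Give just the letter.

  op1 P1: load  L4 → I/S/I on L4; bus BusRd; mem=10
  op2 P2: store L5 := 90 → I/I/M on L5; bus BusRdX; mem=90
  op3 P0: load  L2 → S/I/I on L2; bus BusRd; mem=60
  op4 P0: store L4 := 45 → M/I/I on L4; bus BusRdX; mem=10
  op5 P1: store L4 := 22 → I/M/I on L4; bus BusRdX Flush; mem=45
  op6 P1: store L5 := 93 → I/M/I on L5; bus BusRdX Flush; mem=90
  op7 P2: store L4 := 3 → I/I/M on L4; bus BusRdX Flush; mem=22

state = S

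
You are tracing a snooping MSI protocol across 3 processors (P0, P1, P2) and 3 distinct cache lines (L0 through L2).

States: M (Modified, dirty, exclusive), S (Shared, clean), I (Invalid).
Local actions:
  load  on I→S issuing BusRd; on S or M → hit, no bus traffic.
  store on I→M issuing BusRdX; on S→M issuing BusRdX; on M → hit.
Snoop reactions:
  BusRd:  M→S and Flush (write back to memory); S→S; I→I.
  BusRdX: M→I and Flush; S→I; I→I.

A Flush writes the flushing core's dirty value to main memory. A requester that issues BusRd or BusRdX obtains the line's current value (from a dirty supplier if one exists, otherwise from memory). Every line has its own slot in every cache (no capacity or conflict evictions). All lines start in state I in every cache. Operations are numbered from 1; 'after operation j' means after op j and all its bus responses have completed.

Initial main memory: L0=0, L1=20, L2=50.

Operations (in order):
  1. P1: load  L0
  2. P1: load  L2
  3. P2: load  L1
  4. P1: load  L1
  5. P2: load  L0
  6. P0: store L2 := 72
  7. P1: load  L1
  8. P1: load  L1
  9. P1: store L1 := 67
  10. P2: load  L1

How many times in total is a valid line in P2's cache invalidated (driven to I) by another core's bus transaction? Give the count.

step 1: P1: load  L0  ⟶  ISI  (L0)  txn=BusRd  M[L0]=0
step 2: P1: load  L2  ⟶  ISI  (L2)  txn=BusRd  M[L2]=50
step 3: P2: load  L1  ⟶  IIS  (L1)  txn=BusRd  M[L1]=20
step 4: P1: load  L1  ⟶  ISS  (L1)  txn=BusRd  M[L1]=20
step 5: P2: load  L0  ⟶  ISS  (L0)  txn=BusRd  M[L0]=0
step 6: P0: store L2 := 72  ⟶  MII  (L2)  txn=BusRdX  M[L2]=50
step 7: P1: load  L1  ⟶  ISS  (L1)  txn=∅  M[L1]=20
step 8: P1: load  L1  ⟶  ISS  (L1)  txn=∅  M[L1]=20
step 9: P1: store L1 := 67  ⟶  IMI  (L1)  txn=BusRdX  M[L1]=20
step 10: P2: load  L1  ⟶  ISS  (L1)  txn=BusRd+Flush  M[L1]=67

invalidations = 1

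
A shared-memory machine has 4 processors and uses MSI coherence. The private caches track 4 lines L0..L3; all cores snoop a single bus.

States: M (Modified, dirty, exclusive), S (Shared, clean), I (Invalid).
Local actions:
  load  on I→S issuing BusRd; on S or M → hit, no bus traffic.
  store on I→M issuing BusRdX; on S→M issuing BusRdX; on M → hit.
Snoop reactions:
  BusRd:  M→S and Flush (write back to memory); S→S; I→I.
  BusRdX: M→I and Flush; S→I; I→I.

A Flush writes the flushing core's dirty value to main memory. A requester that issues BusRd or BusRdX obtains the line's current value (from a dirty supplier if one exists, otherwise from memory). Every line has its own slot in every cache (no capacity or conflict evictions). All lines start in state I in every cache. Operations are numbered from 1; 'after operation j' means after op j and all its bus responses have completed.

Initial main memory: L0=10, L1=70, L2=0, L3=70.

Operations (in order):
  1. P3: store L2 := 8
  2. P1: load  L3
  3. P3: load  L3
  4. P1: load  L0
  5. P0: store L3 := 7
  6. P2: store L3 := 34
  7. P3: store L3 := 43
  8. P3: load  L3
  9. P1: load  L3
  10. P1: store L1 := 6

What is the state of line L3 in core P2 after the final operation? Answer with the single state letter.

step 1: P3: store L2 := 8  ⟶  IIIM  (L2)  txn=BusRdX  M[L2]=0
step 2: P1: load  L3  ⟶  ISII  (L3)  txn=BusRd  M[L3]=70
step 3: P3: load  L3  ⟶  ISIS  (L3)  txn=BusRd  M[L3]=70
step 4: P1: load  L0  ⟶  ISII  (L0)  txn=BusRd  M[L0]=10
step 5: P0: store L3 := 7  ⟶  MIII  (L3)  txn=BusRdX  M[L3]=70
step 6: P2: store L3 := 34  ⟶  IIMI  (L3)  txn=BusRdX+Flush  M[L3]=7
step 7: P3: store L3 := 43  ⟶  IIIM  (L3)  txn=BusRdX+Flush  M[L3]=34
step 8: P3: load  L3  ⟶  IIIM  (L3)  txn=∅  M[L3]=34
step 9: P1: load  L3  ⟶  ISIS  (L3)  txn=BusRd+Flush  M[L3]=43
step 10: P1: store L1 := 6  ⟶  IMII  (L1)  txn=BusRdX  M[L1]=70

state = I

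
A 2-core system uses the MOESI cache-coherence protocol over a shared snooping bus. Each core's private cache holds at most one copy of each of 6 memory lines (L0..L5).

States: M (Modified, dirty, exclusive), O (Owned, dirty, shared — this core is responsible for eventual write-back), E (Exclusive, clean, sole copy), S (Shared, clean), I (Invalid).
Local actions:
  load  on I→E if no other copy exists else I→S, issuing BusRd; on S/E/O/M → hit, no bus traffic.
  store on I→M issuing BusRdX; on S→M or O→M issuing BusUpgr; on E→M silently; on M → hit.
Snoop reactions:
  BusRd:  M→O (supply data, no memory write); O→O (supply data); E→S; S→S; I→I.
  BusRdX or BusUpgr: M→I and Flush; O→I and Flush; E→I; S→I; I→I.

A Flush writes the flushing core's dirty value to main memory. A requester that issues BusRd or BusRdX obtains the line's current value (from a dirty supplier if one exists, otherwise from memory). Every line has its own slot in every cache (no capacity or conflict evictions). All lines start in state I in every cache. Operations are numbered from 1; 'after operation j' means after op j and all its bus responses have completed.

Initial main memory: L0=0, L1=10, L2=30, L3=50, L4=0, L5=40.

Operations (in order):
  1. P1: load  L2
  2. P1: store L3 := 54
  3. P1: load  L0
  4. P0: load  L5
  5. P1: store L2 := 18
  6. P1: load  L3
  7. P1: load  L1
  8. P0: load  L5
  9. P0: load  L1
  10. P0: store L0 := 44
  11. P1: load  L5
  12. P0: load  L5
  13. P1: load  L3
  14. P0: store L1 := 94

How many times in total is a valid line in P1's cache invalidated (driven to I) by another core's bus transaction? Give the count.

1. P1: load  L2  bus=[BusRd]  L2: P0=I P1=E  mem[L2]=30
2. P1: store L3 := 54  bus=[BusRdX]  L3: P0=I P1=M  mem[L3]=50
3. P1: load  L0  bus=[BusRd]  L0: P0=I P1=E  mem[L0]=0
4. P0: load  L5  bus=[BusRd]  L5: P0=E P1=I  mem[L5]=40
5. P1: store L2 := 18  bus=[-]  L2: P0=I P1=M  mem[L2]=30
6. P1: load  L3  bus=[-]  L3: P0=I P1=M  mem[L3]=50
7. P1: load  L1  bus=[BusRd]  L1: P0=I P1=E  mem[L1]=10
8. P0: load  L5  bus=[-]  L5: P0=E P1=I  mem[L5]=40
9. P0: load  L1  bus=[BusRd]  L1: P0=S P1=S  mem[L1]=10
10. P0: store L0 := 44  bus=[BusRdX]  L0: P0=M P1=I  mem[L0]=0
11. P1: load  L5  bus=[BusRd]  L5: P0=S P1=S  mem[L5]=40
12. P0: load  L5  bus=[-]  L5: P0=S P1=S  mem[L5]=40
13. P1: load  L3  bus=[-]  L3: P0=I P1=M  mem[L3]=50
14. P0: store L1 := 94  bus=[BusUpgr]  L1: P0=M P1=I  mem[L1]=10

invalidations = 2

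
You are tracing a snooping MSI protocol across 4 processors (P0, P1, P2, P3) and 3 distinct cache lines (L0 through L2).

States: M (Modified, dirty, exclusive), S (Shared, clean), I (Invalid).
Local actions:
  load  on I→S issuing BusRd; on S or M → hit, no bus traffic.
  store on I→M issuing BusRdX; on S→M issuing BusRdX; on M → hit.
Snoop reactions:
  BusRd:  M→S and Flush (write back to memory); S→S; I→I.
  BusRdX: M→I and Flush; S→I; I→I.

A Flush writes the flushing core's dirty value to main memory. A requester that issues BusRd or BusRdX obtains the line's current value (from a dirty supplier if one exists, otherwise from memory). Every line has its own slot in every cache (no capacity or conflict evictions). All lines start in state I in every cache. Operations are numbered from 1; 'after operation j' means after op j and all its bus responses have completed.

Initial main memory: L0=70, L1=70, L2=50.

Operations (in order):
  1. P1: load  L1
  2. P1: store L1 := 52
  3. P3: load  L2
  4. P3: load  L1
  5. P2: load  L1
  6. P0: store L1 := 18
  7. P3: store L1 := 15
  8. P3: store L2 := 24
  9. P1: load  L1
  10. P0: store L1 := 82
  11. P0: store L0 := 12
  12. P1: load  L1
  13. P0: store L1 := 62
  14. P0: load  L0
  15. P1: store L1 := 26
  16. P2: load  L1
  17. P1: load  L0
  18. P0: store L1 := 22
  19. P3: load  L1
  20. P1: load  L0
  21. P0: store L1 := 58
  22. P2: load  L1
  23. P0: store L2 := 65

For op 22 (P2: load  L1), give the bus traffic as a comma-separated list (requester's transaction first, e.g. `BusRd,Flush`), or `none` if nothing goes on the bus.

[1] P1: load  L1 | P0:I, P1:S(70), P2:I, P3:I | bus: BusRd
[2] P1: store L1 := 52 | P0:I, P1:M(52), P2:I, P3:I | bus: BusRdX
[3] P3: load  L2 | P0:I, P1:I, P2:I, P3:S(50) | bus: BusRd
[4] P3: load  L1 | P0:I, P1:S(52), P2:I, P3:S(52) | bus: BusRd,Flush
[5] P2: load  L1 | P0:I, P1:S(52), P2:S(52), P3:S(52) | bus: BusRd
[6] P0: store L1 := 18 | P0:M(18), P1:I, P2:I, P3:I | bus: BusRdX
[7] P3: store L1 := 15 | P0:I, P1:I, P2:I, P3:M(15) | bus: BusRdX,Flush
[8] P3: store L2 := 24 | P0:I, P1:I, P2:I, P3:M(24) | bus: BusRdX
[9] P1: load  L1 | P0:I, P1:S(15), P2:I, P3:S(15) | bus: BusRd,Flush
[10] P0: store L1 := 82 | P0:M(82), P1:I, P2:I, P3:I | bus: BusRdX
[11] P0: store L0 := 12 | P0:M(12), P1:I, P2:I, P3:I | bus: BusRdX
[12] P1: load  L1 | P0:S(82), P1:S(82), P2:I, P3:I | bus: BusRd,Flush
[13] P0: store L1 := 62 | P0:M(62), P1:I, P2:I, P3:I | bus: BusRdX
[14] P0: load  L0 | P0:M(12), P1:I, P2:I, P3:I | bus: none
[15] P1: store L1 := 26 | P0:I, P1:M(26), P2:I, P3:I | bus: BusRdX,Flush
[16] P2: load  L1 | P0:I, P1:S(26), P2:S(26), P3:I | bus: BusRd,Flush
[17] P1: load  L0 | P0:S(12), P1:S(12), P2:I, P3:I | bus: BusRd,Flush
[18] P0: store L1 := 22 | P0:M(22), P1:I, P2:I, P3:I | bus: BusRdX
[19] P3: load  L1 | P0:S(22), P1:I, P2:I, P3:S(22) | bus: BusRd,Flush
[20] P1: load  L0 | P0:S(12), P1:S(12), P2:I, P3:I | bus: none
[21] P0: store L1 := 58 | P0:M(58), P1:I, P2:I, P3:I | bus: BusRdX
[22] P2: load  L1 | P0:S(58), P1:I, P2:S(58), P3:I | bus: BusRd,Flush
[23] P0: store L2 := 65 | P0:M(65), P1:I, P2:I, P3:I | bus: BusRdX,Flush

bus = BusRd,Flush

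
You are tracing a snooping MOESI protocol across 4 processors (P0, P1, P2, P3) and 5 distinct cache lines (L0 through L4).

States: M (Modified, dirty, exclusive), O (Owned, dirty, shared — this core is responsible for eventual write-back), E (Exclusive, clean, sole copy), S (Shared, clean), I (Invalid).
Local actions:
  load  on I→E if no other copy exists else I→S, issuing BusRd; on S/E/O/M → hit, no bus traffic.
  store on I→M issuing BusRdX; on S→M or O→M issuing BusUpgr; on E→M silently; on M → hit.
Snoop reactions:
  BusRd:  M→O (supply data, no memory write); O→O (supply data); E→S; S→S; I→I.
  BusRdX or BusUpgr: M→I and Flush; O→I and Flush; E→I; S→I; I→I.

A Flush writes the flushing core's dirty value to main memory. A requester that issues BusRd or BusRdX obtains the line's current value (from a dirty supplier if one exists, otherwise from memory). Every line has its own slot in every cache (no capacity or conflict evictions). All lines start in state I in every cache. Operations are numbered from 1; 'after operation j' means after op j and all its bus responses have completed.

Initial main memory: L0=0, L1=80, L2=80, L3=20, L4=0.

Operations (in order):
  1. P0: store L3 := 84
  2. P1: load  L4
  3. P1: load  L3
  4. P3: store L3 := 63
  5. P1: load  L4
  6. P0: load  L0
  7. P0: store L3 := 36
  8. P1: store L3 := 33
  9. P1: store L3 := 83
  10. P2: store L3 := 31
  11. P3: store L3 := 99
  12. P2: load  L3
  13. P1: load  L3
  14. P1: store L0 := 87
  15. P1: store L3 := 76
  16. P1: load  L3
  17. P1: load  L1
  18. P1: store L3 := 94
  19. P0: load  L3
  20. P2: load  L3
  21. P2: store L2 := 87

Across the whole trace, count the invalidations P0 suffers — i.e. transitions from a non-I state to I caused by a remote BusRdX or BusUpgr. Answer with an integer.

1. P0: store L3 := 84  bus=[BusRdX]  L3: P0=M P1=I P2=I P3=I  mem[L3]=20
2. P1: load  L4  bus=[BusRd]  L4: P0=I P1=E P2=I P3=I  mem[L4]=0
3. P1: load  L3  bus=[BusRd]  L3: P0=O P1=S P2=I P3=I  mem[L3]=20
4. P3: store L3 := 63  bus=[BusRdX,Flush]  L3: P0=I P1=I P2=I P3=M  mem[L3]=84
5. P1: load  L4  bus=[-]  L4: P0=I P1=E P2=I P3=I  mem[L4]=0
6. P0: load  L0  bus=[BusRd]  L0: P0=E P1=I P2=I P3=I  mem[L0]=0
7. P0: store L3 := 36  bus=[BusRdX,Flush]  L3: P0=M P1=I P2=I P3=I  mem[L3]=63
8. P1: store L3 := 33  bus=[BusRdX,Flush]  L3: P0=I P1=M P2=I P3=I  mem[L3]=36
9. P1: store L3 := 83  bus=[-]  L3: P0=I P1=M P2=I P3=I  mem[L3]=36
10. P2: store L3 := 31  bus=[BusRdX,Flush]  L3: P0=I P1=I P2=M P3=I  mem[L3]=83
11. P3: store L3 := 99  bus=[BusRdX,Flush]  L3: P0=I P1=I P2=I P3=M  mem[L3]=31
12. P2: load  L3  bus=[BusRd]  L3: P0=I P1=I P2=S P3=O  mem[L3]=31
13. P1: load  L3  bus=[BusRd]  L3: P0=I P1=S P2=S P3=O  mem[L3]=31
14. P1: store L0 := 87  bus=[BusRdX]  L0: P0=I P1=M P2=I P3=I  mem[L0]=0
15. P1: store L3 := 76  bus=[BusUpgr,Flush]  L3: P0=I P1=M P2=I P3=I  mem[L3]=99
16. P1: load  L3  bus=[-]  L3: P0=I P1=M P2=I P3=I  mem[L3]=99
17. P1: load  L1  bus=[BusRd]  L1: P0=I P1=E P2=I P3=I  mem[L1]=80
18. P1: store L3 := 94  bus=[-]  L3: P0=I P1=M P2=I P3=I  mem[L3]=99
19. P0: load  L3  bus=[BusRd]  L3: P0=S P1=O P2=I P3=I  mem[L3]=99
20. P2: load  L3  bus=[BusRd]  L3: P0=S P1=O P2=S P3=I  mem[L3]=99
21. P2: store L2 := 87  bus=[BusRdX]  L2: P0=I P1=I P2=M P3=I  mem[L2]=80

invalidations = 3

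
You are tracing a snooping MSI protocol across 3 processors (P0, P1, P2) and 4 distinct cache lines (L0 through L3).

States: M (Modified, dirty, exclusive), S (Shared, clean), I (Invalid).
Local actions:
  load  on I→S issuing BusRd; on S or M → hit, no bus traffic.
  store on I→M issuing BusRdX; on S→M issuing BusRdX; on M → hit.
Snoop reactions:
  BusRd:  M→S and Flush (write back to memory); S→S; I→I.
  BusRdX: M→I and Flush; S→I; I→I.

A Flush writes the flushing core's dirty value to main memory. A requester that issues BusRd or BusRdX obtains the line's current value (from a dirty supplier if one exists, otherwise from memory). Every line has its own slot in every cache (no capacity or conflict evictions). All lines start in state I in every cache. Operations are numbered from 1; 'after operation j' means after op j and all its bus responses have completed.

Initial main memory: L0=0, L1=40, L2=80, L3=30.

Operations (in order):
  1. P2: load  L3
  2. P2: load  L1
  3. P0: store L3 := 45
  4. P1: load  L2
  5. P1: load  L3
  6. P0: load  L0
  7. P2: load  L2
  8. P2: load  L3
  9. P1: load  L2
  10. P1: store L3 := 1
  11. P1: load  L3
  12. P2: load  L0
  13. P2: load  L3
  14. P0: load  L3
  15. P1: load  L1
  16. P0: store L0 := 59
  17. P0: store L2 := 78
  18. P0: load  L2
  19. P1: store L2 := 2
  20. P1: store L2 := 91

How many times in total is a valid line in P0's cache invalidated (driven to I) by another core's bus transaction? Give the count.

step 1: P2: load  L3  ⟶  IIS  (L3)  txn=BusRd  M[L3]=30
step 2: P2: load  L1  ⟶  IIS  (L1)  txn=BusRd  M[L1]=40
step 3: P0: store L3 := 45  ⟶  MII  (L3)  txn=BusRdX  M[L3]=30
step 4: P1: load  L2  ⟶  ISI  (L2)  txn=BusRd  M[L2]=80
step 5: P1: load  L3  ⟶  SSI  (L3)  txn=BusRd+Flush  M[L3]=45
step 6: P0: load  L0  ⟶  SII  (L0)  txn=BusRd  M[L0]=0
step 7: P2: load  L2  ⟶  ISS  (L2)  txn=BusRd  M[L2]=80
step 8: P2: load  L3  ⟶  SSS  (L3)  txn=BusRd  M[L3]=45
step 9: P1: load  L2  ⟶  ISS  (L2)  txn=∅  M[L2]=80
step 10: P1: store L3 := 1  ⟶  IMI  (L3)  txn=BusRdX  M[L3]=45
step 11: P1: load  L3  ⟶  IMI  (L3)  txn=∅  M[L3]=45
step 12: P2: load  L0  ⟶  SIS  (L0)  txn=BusRd  M[L0]=0
step 13: P2: load  L3  ⟶  ISS  (L3)  txn=BusRd+Flush  M[L3]=1
step 14: P0: load  L3  ⟶  SSS  (L3)  txn=BusRd  M[L3]=1
step 15: P1: load  L1  ⟶  ISS  (L1)  txn=BusRd  M[L1]=40
step 16: P0: store L0 := 59  ⟶  MII  (L0)  txn=BusRdX  M[L0]=0
step 17: P0: store L2 := 78  ⟶  MII  (L2)  txn=BusRdX  M[L2]=80
step 18: P0: load  L2  ⟶  MII  (L2)  txn=∅  M[L2]=80
step 19: P1: store L2 := 2  ⟶  IMI  (L2)  txn=BusRdX+Flush  M[L2]=78
step 20: P1: store L2 := 91  ⟶  IMI  (L2)  txn=∅  M[L2]=78

invalidations = 2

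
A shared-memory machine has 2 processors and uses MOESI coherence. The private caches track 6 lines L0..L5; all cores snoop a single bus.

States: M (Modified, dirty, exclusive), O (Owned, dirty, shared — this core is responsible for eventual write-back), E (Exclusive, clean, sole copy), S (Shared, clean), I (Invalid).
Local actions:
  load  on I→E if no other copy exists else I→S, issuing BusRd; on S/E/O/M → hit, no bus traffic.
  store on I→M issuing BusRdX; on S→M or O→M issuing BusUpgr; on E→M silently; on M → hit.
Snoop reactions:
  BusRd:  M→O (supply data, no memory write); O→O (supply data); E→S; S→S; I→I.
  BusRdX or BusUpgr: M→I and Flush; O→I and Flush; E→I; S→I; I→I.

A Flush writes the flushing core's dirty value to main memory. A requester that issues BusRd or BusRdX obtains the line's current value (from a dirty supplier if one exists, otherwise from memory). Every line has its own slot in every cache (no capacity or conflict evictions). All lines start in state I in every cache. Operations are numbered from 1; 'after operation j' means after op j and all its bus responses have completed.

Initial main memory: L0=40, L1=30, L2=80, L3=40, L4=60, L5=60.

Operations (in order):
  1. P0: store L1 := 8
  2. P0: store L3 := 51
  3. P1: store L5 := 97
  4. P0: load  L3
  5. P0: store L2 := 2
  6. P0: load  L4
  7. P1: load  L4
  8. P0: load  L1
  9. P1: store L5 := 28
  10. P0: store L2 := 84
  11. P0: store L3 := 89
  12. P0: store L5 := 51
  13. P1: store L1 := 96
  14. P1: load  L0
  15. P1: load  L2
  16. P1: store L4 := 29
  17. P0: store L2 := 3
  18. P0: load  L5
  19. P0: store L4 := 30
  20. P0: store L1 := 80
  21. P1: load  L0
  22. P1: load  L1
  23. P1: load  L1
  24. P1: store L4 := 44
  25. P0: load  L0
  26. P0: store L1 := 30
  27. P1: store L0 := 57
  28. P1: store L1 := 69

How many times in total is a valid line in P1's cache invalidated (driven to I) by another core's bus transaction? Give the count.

invalidations = 5

  op1 P0: store L1 := 8 → M/I on L1; bus BusRdX; mem=30
  op2 P0: store L3 := 51 → M/I on L3; bus BusRdX; mem=40
  op3 P1: store L5 := 97 → I/M on L5; bus BusRdX; mem=60
  op4 P0: load  L3 → M/I on L3; bus (none); mem=40
  op5 P0: store L2 := 2 → M/I on L2; bus BusRdX; mem=80
  op6 P0: load  L4 → E/I on L4; bus BusRd; mem=60
  op7 P1: load  L4 → S/S on L4; bus BusRd; mem=60
  op8 P0: load  L1 → M/I on L1; bus (none); mem=30
  op9 P1: store L5 := 28 → I/M on L5; bus (none); mem=60
  op10 P0: store L2 := 84 → M/I on L2; bus (none); mem=80
  op11 P0: store L3 := 89 → M/I on L3; bus (none); mem=40
  op12 P0: store L5 := 51 → M/I on L5; bus BusRdX Flush; mem=28
  op13 P1: store L1 := 96 → I/M on L1; bus BusRdX Flush; mem=8
  op14 P1: load  L0 → I/E on L0; bus BusRd; mem=40
  op15 P1: load  L2 → O/S on L2; bus BusRd; mem=80
  op16 P1: store L4 := 29 → I/M on L4; bus BusUpgr; mem=60
  op17 P0: store L2 := 3 → M/I on L2; bus BusUpgr; mem=80
  op18 P0: load  L5 → M/I on L5; bus (none); mem=28
  op19 P0: store L4 := 30 → M/I on L4; bus BusRdX Flush; mem=29
  op20 P0: store L1 := 80 → M/I on L1; bus BusRdX Flush; mem=96
  op21 P1: load  L0 → I/E on L0; bus (none); mem=40
  op22 P1: load  L1 → O/S on L1; bus BusRd; mem=96
  op23 P1: load  L1 → O/S on L1; bus (none); mem=96
  op24 P1: store L4 := 44 → I/M on L4; bus BusRdX Flush; mem=30
  op25 P0: load  L0 → S/S on L0; bus BusRd; mem=40
  op26 P0: store L1 := 30 → M/I on L1; bus BusUpgr; mem=96
  op27 P1: store L0 := 57 → I/M on L0; bus BusUpgr; mem=40
  op28 P1: store L1 := 69 → I/M on L1; bus BusRdX Flush; mem=30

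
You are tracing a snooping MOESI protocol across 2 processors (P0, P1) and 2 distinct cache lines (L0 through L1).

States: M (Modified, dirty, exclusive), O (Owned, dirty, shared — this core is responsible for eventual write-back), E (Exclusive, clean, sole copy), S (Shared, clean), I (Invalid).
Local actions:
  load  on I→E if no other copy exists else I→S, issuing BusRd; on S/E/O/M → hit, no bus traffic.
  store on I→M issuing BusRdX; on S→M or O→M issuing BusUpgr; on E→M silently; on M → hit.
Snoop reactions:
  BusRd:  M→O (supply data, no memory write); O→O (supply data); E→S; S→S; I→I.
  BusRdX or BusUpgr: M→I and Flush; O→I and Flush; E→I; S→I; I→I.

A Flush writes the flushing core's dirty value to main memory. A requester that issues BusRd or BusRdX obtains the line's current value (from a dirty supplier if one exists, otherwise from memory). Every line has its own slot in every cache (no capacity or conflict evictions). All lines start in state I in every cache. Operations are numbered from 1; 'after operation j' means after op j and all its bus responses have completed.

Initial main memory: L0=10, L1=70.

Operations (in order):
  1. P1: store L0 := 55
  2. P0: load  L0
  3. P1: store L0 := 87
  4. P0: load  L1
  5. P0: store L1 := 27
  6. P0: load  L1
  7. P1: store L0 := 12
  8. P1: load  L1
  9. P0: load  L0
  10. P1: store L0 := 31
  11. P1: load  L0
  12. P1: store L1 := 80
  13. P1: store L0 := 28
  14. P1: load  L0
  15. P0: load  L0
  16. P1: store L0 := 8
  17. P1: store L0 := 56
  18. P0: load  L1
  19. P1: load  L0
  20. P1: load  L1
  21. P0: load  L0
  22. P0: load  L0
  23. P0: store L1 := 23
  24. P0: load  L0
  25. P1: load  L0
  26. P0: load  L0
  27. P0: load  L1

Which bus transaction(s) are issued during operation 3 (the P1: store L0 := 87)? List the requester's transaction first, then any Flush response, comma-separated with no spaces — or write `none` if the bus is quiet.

bus = BusUpgr

step 1: P1: store L0 := 55  ⟶  IM  (L0)  txn=BusRdX  M[L0]=10
step 2: P0: load  L0  ⟶  SO  (L0)  txn=BusRd  M[L0]=10
step 3: P1: store L0 := 87  ⟶  IM  (L0)  txn=BusUpgr  M[L0]=10
step 4: P0: load  L1  ⟶  EI  (L1)  txn=BusRd  M[L1]=70
step 5: P0: store L1 := 27  ⟶  MI  (L1)  txn=∅  M[L1]=70
step 6: P0: load  L1  ⟶  MI  (L1)  txn=∅  M[L1]=70
step 7: P1: store L0 := 12  ⟶  IM  (L0)  txn=∅  M[L0]=10
step 8: P1: load  L1  ⟶  OS  (L1)  txn=BusRd  M[L1]=70
step 9: P0: load  L0  ⟶  SO  (L0)  txn=BusRd  M[L0]=10
step 10: P1: store L0 := 31  ⟶  IM  (L0)  txn=BusUpgr  M[L0]=10
step 11: P1: load  L0  ⟶  IM  (L0)  txn=∅  M[L0]=10
step 12: P1: store L1 := 80  ⟶  IM  (L1)  txn=BusUpgr+Flush  M[L1]=27
step 13: P1: store L0 := 28  ⟶  IM  (L0)  txn=∅  M[L0]=10
step 14: P1: load  L0  ⟶  IM  (L0)  txn=∅  M[L0]=10
step 15: P0: load  L0  ⟶  SO  (L0)  txn=BusRd  M[L0]=10
step 16: P1: store L0 := 8  ⟶  IM  (L0)  txn=BusUpgr  M[L0]=10
step 17: P1: store L0 := 56  ⟶  IM  (L0)  txn=∅  M[L0]=10
step 18: P0: load  L1  ⟶  SO  (L1)  txn=BusRd  M[L1]=27
step 19: P1: load  L0  ⟶  IM  (L0)  txn=∅  M[L0]=10
step 20: P1: load  L1  ⟶  SO  (L1)  txn=∅  M[L1]=27
step 21: P0: load  L0  ⟶  SO  (L0)  txn=BusRd  M[L0]=10
step 22: P0: load  L0  ⟶  SO  (L0)  txn=∅  M[L0]=10
step 23: P0: store L1 := 23  ⟶  MI  (L1)  txn=BusUpgr+Flush  M[L1]=80
step 24: P0: load  L0  ⟶  SO  (L0)  txn=∅  M[L0]=10
step 25: P1: load  L0  ⟶  SO  (L0)  txn=∅  M[L0]=10
step 26: P0: load  L0  ⟶  SO  (L0)  txn=∅  M[L0]=10
step 27: P0: load  L1  ⟶  MI  (L1)  txn=∅  M[L1]=80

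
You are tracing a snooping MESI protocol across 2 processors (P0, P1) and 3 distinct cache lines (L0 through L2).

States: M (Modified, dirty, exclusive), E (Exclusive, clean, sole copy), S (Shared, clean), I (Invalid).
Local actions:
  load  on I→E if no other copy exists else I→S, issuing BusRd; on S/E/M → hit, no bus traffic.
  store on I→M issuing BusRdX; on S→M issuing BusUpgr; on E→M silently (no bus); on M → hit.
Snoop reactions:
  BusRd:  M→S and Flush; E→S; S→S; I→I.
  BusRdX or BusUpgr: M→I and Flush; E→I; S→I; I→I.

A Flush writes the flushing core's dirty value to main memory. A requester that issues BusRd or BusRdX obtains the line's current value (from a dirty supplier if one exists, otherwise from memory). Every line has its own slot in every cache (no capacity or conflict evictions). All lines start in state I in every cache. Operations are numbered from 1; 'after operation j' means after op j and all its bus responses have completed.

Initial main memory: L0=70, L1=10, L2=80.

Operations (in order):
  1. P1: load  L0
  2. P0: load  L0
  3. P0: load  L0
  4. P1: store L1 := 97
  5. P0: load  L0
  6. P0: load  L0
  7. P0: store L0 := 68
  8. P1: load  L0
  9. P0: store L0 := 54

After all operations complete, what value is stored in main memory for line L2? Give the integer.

memory[L2] = 80

[1] P1: load  L0 | P0:I, P1:E(70) | bus: BusRd
[2] P0: load  L0 | P0:S(70), P1:S(70) | bus: BusRd
[3] P0: load  L0 | P0:S(70), P1:S(70) | bus: none
[4] P1: store L1 := 97 | P0:I, P1:M(97) | bus: BusRdX
[5] P0: load  L0 | P0:S(70), P1:S(70) | bus: none
[6] P0: load  L0 | P0:S(70), P1:S(70) | bus: none
[7] P0: store L0 := 68 | P0:M(68), P1:I | bus: BusUpgr
[8] P1: load  L0 | P0:S(68), P1:S(68) | bus: BusRd,Flush
[9] P0: store L0 := 54 | P0:M(54), P1:I | bus: BusUpgr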